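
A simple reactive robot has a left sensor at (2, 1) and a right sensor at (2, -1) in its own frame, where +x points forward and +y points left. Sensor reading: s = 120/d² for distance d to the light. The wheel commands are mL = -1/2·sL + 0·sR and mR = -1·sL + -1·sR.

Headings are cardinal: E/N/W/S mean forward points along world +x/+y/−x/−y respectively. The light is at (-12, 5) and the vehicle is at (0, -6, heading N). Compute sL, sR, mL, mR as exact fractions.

60/101 12/25 -30/101 -2712/2525

left sensor world pos  = (-1, -4); dL² = 202
right sensor world pos = (1, -4); dR² = 250
sL = 120/202 = 60/101
sR = 120/250 = 12/25
mL = -1/2·sL + 0·sR = -30/101
mR = -1·sL + -1·sR = -2712/2525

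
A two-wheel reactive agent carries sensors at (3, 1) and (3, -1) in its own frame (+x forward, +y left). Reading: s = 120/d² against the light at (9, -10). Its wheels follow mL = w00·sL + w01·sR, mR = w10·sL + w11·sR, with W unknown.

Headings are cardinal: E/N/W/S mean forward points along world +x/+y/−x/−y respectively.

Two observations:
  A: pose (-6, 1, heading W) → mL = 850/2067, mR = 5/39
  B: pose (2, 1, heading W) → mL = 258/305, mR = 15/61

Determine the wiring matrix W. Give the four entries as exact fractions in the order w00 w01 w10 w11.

obs A: pose=(-6,1,W) → sL=15/53, sR=10/39, mL=850/2067, mR=5/39
obs B: pose=(2,1,W) → sL=3/5, sR=30/61, mL=258/305, mR=15/61
sensor matrix S = [[15/53, 10/39], [3/5, 30/61]]; det S = -616/42029
solve [mL_A; mL_B] = S·[w00; w01] and [mR_A; mR_B] = S·[w10; w11]:
  w00 = 1, w01 = 1/2, w10 = 0, w11 = 1/2

1 1/2 0 1/2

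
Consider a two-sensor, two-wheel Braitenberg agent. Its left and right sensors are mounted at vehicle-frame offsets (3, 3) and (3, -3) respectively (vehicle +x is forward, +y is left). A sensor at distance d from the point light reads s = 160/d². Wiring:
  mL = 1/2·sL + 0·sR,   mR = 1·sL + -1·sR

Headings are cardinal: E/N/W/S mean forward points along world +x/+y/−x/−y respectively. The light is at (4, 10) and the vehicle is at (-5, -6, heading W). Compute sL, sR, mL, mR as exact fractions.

left sensor world pos  = (-8, -9); dL² = 505
right sensor world pos = (-8, -3); dR² = 313
sL = 160/505 = 32/101
sR = 160/313 = 160/313
mL = 1/2·sL + 0·sR = 16/101
mR = 1·sL + -1·sR = -6144/31613

32/101 160/313 16/101 -6144/31613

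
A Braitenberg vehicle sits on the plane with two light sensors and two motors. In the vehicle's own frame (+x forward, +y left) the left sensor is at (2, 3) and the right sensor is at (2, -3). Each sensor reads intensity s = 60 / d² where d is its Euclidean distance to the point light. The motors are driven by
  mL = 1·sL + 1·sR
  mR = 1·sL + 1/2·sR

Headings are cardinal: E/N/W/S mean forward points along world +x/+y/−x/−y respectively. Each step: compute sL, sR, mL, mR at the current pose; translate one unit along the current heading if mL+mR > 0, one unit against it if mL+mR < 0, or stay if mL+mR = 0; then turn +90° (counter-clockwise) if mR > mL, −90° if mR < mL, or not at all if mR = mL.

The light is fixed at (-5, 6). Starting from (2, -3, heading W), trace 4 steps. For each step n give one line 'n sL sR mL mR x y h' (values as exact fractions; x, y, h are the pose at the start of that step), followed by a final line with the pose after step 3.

n=0: pose=(2,-3,W); sL=60/169, sR=60/61; mL=13800/10309, mR=8730/10309; mL+mR=22530/10309 → advance +1; mR−mL=-30/61 → turn -1·90°
n=1: pose=(1,-3,N); sL=30/29, sR=6/13; mL=564/377, mR=477/377; mL+mR=1041/377 → advance +1; mR−mL=-3/13 → turn -1·90°
n=2: pose=(1,-2,E); sL=60/89, sR=12/37; mL=3288/3293, mR=2754/3293; mL+mR=6042/3293 → advance +1; mR−mL=-6/37 → turn -1·90°
n=3: pose=(2,-2,S); sL=3/10, sR=15/29; mL=237/290, mR=81/145; mL+mR=399/290 → advance +1; mR−mL=-15/58 → turn -1·90°

0 60/169 60/61 13800/10309 8730/10309 2 -3 W
1 30/29 6/13 564/377 477/377 1 -3 N
2 60/89 12/37 3288/3293 2754/3293 1 -2 E
3 3/10 15/29 237/290 81/145 2 -2 S
final 2 -3 W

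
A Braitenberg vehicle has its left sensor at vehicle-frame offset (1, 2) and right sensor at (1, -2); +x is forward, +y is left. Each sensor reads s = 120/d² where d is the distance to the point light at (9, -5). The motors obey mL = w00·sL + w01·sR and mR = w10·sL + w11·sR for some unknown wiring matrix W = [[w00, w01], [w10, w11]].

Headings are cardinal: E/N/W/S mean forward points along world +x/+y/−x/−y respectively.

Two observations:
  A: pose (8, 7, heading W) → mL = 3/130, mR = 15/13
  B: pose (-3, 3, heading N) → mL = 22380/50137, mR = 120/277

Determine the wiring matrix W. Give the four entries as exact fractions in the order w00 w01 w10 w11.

-1/2 1 1 0

obs A: pose=(8,7,W) → sL=15/13, sR=3/5, mL=3/130, mR=15/13
obs B: pose=(-3,3,N) → sL=120/277, sR=120/181, mL=22380/50137, mR=120/277
sensor matrix S = [[15/13, 3/5], [120/277, 120/181]]; det S = 329184/651781
solve [mL_A; mL_B] = S·[w00; w01] and [mR_A; mR_B] = S·[w10; w11]:
  w00 = -1/2, w01 = 1, w10 = 1, w11 = 0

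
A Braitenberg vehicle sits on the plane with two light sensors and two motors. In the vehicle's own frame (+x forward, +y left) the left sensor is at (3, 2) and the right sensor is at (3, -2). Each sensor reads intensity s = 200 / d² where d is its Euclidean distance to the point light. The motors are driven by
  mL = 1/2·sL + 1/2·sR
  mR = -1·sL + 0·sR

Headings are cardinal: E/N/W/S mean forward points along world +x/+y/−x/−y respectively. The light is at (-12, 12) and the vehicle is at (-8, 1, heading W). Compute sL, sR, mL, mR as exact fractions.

20/17 100/41 1260/697 -20/17

left sensor world pos  = (-11, -1); dL² = 170
right sensor world pos = (-11, 3); dR² = 82
sL = 200/170 = 20/17
sR = 200/82 = 100/41
mL = 1/2·sL + 1/2·sR = 1260/697
mR = -1·sL + 0·sR = -20/17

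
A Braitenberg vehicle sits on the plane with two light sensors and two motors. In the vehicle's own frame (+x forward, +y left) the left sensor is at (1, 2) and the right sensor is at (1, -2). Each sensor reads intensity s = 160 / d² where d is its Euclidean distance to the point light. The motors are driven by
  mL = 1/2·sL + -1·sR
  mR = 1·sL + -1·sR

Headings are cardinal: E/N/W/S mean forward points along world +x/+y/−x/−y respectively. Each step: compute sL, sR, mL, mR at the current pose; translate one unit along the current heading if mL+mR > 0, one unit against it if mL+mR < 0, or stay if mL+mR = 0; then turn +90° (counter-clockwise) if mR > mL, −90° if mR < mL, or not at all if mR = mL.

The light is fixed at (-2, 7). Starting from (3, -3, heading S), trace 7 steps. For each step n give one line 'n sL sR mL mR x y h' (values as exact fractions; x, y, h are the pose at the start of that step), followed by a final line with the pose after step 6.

n=0: pose=(3,-3,S); sL=16/17, sR=16/13; mL=-168/221, mR=-64/221; mL+mR=-232/221 → advance -1; mR−mL=8/17 → turn +1·90°
n=1: pose=(3,-2,E); sL=32/17, sR=160/157; mL=-208/2669, mR=2304/2669; mL+mR=2096/2669 → advance +1; mR−mL=16/17 → turn +1·90°
n=2: pose=(4,-2,N); sL=2, sR=5/4; mL=-1/4, mR=3/4; mL+mR=1/2 → advance +1; mR−mL=1 → turn +1·90°
n=3: pose=(4,-1,W); sL=32/25, sR=160/61; mL=-3024/1525, mR=-2048/1525; mL+mR=-5072/1525 → advance -1; mR−mL=16/25 → turn +1·90°
n=4: pose=(5,-1,S); sL=80/81, sR=80/53; mL=-4360/4293, mR=-2240/4293; mL+mR=-2200/1431 → advance -1; mR−mL=40/81 → turn +1·90°
n=5: pose=(5,0,E); sL=160/89, sR=32/29; mL=-528/2581, mR=1792/2581; mL+mR=1264/2581 → advance +1; mR−mL=80/89 → turn +1·90°
n=6: pose=(6,0,N); sL=20/9, sR=20/17; mL=-10/153, mR=160/153; mL+mR=50/51 → advance +1; mR−mL=10/9 → turn +1·90°

0 16/17 16/13 -168/221 -64/221 3 -3 S
1 32/17 160/157 -208/2669 2304/2669 3 -2 E
2 2 5/4 -1/4 3/4 4 -2 N
3 32/25 160/61 -3024/1525 -2048/1525 4 -1 W
4 80/81 80/53 -4360/4293 -2240/4293 5 -1 S
5 160/89 32/29 -528/2581 1792/2581 5 0 E
6 20/9 20/17 -10/153 160/153 6 0 N
final 6 1 W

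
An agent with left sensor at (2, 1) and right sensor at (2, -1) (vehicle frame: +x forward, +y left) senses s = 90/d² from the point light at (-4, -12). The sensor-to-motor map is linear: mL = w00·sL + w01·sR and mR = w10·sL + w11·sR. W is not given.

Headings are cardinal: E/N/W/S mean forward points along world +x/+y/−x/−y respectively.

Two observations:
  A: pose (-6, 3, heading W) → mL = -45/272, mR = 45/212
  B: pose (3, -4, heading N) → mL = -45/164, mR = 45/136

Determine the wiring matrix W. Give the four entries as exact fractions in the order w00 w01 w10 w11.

obs A: pose=(-6,3,W) → sL=45/106, sR=45/136, mL=-45/272, mR=45/212
obs B: pose=(3,-4,N) → sL=45/68, sR=45/82, mL=-45/164, mR=45/136
sensor matrix S = [[45/106, 45/136], [45/68, 45/82]]; det S = 281475/20095904
solve [mL_A; mL_B] = S·[w00; w01] and [mR_A; mR_B] = S·[w10; w11]:
  w00 = 0, w01 = -1/2, w10 = 1/2, w11 = 0

0 -1/2 1/2 0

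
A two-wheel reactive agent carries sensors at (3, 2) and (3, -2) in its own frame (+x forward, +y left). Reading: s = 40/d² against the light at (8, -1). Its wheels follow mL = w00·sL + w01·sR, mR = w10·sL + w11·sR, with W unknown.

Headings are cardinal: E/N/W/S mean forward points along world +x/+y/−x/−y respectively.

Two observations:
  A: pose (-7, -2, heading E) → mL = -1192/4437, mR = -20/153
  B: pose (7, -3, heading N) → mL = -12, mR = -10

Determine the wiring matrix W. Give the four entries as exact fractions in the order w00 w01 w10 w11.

-1/2 -1/2 0 -1/2

obs A: pose=(-7,-2,E) → sL=8/29, sR=40/153, mL=-1192/4437, mR=-20/153
obs B: pose=(7,-3,N) → sL=4, sR=20, mL=-12, mR=-10
sensor matrix S = [[8/29, 40/153], [4, 20]]; det S = 19840/4437
solve [mL_A; mL_B] = S·[w00; w01] and [mR_A; mR_B] = S·[w10; w11]:
  w00 = -1/2, w01 = -1/2, w10 = 0, w11 = -1/2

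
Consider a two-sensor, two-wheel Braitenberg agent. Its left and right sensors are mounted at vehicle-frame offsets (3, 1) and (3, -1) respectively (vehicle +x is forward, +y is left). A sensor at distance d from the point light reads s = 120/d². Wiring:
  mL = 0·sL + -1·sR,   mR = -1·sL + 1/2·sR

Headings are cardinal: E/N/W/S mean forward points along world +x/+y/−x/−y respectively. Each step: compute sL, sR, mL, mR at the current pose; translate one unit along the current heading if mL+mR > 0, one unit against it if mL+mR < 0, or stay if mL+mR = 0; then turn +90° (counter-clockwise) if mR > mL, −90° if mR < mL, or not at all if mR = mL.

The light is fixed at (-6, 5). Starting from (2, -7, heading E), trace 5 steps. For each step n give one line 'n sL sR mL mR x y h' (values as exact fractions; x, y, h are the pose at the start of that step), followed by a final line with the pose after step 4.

n=0: pose=(2,-7,E); sL=60/121, sR=12/29; mL=-12/29, mR=-1014/3509; mL+mR=-2466/3509 → advance -1; mR−mL=438/3509 → turn +1·90°
n=1: pose=(1,-7,N); sL=40/39, sR=24/29; mL=-24/29, mR=-692/1131; mL+mR=-1628/1131 → advance -1; mR−mL=244/1131 → turn +1·90°
n=2: pose=(1,-8,W); sL=30/53, sR=3/4; mL=-3/4, mR=-81/424; mL+mR=-399/424 → advance -1; mR−mL=237/424 → turn +1·90°
n=3: pose=(2,-8,S); sL=120/337, sR=24/61; mL=-24/61, mR=-3276/20557; mL+mR=-11364/20557 → advance -1; mR−mL=4812/20557 → turn +1·90°
n=4: pose=(2,-7,E); sL=60/121, sR=12/29; mL=-12/29, mR=-1014/3509; mL+mR=-2466/3509 → advance -1; mR−mL=438/3509 → turn +1·90°

0 60/121 12/29 -12/29 -1014/3509 2 -7 E
1 40/39 24/29 -24/29 -692/1131 1 -7 N
2 30/53 3/4 -3/4 -81/424 1 -8 W
3 120/337 24/61 -24/61 -3276/20557 2 -8 S
4 60/121 12/29 -12/29 -1014/3509 2 -7 E
final 1 -7 N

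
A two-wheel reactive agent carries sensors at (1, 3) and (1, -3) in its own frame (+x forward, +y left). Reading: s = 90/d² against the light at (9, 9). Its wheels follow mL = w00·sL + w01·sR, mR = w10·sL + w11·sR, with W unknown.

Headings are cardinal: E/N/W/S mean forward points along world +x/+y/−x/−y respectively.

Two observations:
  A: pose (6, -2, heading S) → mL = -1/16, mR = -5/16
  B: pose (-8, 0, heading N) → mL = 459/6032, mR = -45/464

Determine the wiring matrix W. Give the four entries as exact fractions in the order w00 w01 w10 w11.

-1/2 1/2 -1/2 0

obs A: pose=(6,-2,S) → sL=5/8, sR=1/2, mL=-1/16, mR=-5/16
obs B: pose=(-8,0,N) → sL=45/232, sR=9/26, mL=459/6032, mR=-45/464
sensor matrix S = [[5/8, 1/2], [45/232, 9/26]]; det S = 45/377
solve [mL_A; mL_B] = S·[w00; w01] and [mR_A; mR_B] = S·[w10; w11]:
  w00 = -1/2, w01 = 1/2, w10 = -1/2, w11 = 0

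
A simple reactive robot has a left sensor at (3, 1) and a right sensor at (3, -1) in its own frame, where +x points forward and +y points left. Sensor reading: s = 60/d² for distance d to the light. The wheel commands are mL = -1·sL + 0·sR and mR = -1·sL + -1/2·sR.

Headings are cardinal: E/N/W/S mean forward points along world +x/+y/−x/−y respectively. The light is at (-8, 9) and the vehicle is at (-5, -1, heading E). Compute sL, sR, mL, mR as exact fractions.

left sensor world pos  = (-2, 0); dL² = 117
right sensor world pos = (-2, -2); dR² = 157
sL = 60/117 = 20/39
sR = 60/157 = 60/157
mL = -1·sL + 0·sR = -20/39
mR = -1·sL + -1/2·sR = -4310/6123

20/39 60/157 -20/39 -4310/6123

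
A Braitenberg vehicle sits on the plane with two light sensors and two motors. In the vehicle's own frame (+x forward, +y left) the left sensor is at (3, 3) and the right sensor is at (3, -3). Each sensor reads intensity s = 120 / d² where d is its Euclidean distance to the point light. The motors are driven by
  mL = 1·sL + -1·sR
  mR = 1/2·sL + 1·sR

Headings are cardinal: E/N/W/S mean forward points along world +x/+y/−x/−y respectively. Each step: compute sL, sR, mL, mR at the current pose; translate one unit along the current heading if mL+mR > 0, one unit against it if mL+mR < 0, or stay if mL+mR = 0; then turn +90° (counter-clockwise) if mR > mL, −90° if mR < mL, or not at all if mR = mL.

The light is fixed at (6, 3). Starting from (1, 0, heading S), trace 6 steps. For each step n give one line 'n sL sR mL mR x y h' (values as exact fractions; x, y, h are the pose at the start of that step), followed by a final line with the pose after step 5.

0 3 6/5 9/5 27/10 1 0 S
1 24 120/53 1152/53 756/53 1 -1 E
2 12/5 60/49 288/245 594/245 2 -1 S
3 24 24/13 288/13 180/13 2 -2 E
4 15/8 6/5 27/40 171/80 3 -2 S
5 40/3 40/27 320/27 220/27 3 -3 E
final 4 -3 S

n=0: pose=(1,0,S); sL=3, sR=6/5; mL=9/5, mR=27/10; mL+mR=9/2 → advance +1; mR−mL=9/10 → turn +1·90°
n=1: pose=(1,-1,E); sL=24, sR=120/53; mL=1152/53, mR=756/53; mL+mR=36 → advance +1; mR−mL=-396/53 → turn -1·90°
n=2: pose=(2,-1,S); sL=12/5, sR=60/49; mL=288/245, mR=594/245; mL+mR=18/5 → advance +1; mR−mL=306/245 → turn +1·90°
n=3: pose=(2,-2,E); sL=24, sR=24/13; mL=288/13, mR=180/13; mL+mR=36 → advance +1; mR−mL=-108/13 → turn -1·90°
n=4: pose=(3,-2,S); sL=15/8, sR=6/5; mL=27/40, mR=171/80; mL+mR=45/16 → advance +1; mR−mL=117/80 → turn +1·90°
n=5: pose=(3,-3,E); sL=40/3, sR=40/27; mL=320/27, mR=220/27; mL+mR=20 → advance +1; mR−mL=-100/27 → turn -1·90°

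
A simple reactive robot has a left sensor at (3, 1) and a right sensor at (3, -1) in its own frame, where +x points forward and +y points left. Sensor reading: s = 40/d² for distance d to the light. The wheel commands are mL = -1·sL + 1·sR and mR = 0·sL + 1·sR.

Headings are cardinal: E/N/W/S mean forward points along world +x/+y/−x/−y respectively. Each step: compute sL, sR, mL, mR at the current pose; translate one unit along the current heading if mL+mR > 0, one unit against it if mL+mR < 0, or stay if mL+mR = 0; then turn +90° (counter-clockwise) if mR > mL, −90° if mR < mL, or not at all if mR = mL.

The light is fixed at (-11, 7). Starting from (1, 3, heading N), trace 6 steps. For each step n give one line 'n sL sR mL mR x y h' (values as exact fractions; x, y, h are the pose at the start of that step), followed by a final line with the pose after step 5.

n=0: pose=(1,3,N); sL=20/61, sR=4/17; mL=-96/1037, mR=4/17; mL+mR=148/1037 → advance +1; mR−mL=20/61 → turn +1·90°
n=1: pose=(1,4,W); sL=40/97, sR=8/17; mL=96/1649, mR=8/17; mL+mR=872/1649 → advance +1; mR−mL=40/97 → turn +1·90°
n=2: pose=(0,4,S); sL=2/9, sR=5/17; mL=11/153, mR=5/17; mL+mR=56/153 → advance +1; mR−mL=2/9 → turn +1·90°
n=3: pose=(0,3,E); sL=8/41, sR=40/221; mL=-128/9061, mR=40/221; mL+mR=1512/9061 → advance +1; mR−mL=8/41 → turn +1·90°
n=4: pose=(1,3,N); sL=20/61, sR=4/17; mL=-96/1037, mR=4/17; mL+mR=148/1037 → advance +1; mR−mL=20/61 → turn +1·90°
n=5: pose=(1,4,W); sL=40/97, sR=8/17; mL=96/1649, mR=8/17; mL+mR=872/1649 → advance +1; mR−mL=40/97 → turn +1·90°

0 20/61 4/17 -96/1037 4/17 1 3 N
1 40/97 8/17 96/1649 8/17 1 4 W
2 2/9 5/17 11/153 5/17 0 4 S
3 8/41 40/221 -128/9061 40/221 0 3 E
4 20/61 4/17 -96/1037 4/17 1 3 N
5 40/97 8/17 96/1649 8/17 1 4 W
final 0 4 S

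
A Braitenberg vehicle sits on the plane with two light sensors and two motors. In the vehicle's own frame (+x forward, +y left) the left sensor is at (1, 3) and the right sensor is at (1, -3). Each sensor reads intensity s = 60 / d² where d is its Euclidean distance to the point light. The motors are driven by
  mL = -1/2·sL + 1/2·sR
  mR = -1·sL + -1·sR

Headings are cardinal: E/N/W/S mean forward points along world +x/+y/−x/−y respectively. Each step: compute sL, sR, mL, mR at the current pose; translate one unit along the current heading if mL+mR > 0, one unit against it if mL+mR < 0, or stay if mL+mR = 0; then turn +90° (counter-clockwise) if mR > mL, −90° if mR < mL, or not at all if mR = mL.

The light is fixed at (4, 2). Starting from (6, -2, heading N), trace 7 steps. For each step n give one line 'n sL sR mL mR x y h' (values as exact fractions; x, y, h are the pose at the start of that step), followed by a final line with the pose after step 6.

0 6 30/17 -36/17 -132/17 6 -2 N
1 60/13 60/73 -1800/949 -5160/949 6 -3 E
2 15/13 3/2 9/52 -69/26 5 -3 S
3 60/49 60 1440/49 -3000/49 5 -2 W
4 6 30/17 -36/17 -132/17 6 -2 N
5 60/13 60/73 -1800/949 -5160/949 6 -3 E
6 15/13 3/2 9/52 -69/26 5 -3 S
final 5 -2 W

n=0: pose=(6,-2,N); sL=6, sR=30/17; mL=-36/17, mR=-132/17; mL+mR=-168/17 → advance -1; mR−mL=-96/17 → turn -1·90°
n=1: pose=(6,-3,E); sL=60/13, sR=60/73; mL=-1800/949, mR=-5160/949; mL+mR=-6960/949 → advance -1; mR−mL=-3360/949 → turn -1·90°
n=2: pose=(5,-3,S); sL=15/13, sR=3/2; mL=9/52, mR=-69/26; mL+mR=-129/52 → advance -1; mR−mL=-147/52 → turn -1·90°
n=3: pose=(5,-2,W); sL=60/49, sR=60; mL=1440/49, mR=-3000/49; mL+mR=-1560/49 → advance -1; mR−mL=-4440/49 → turn -1·90°
n=4: pose=(6,-2,N); sL=6, sR=30/17; mL=-36/17, mR=-132/17; mL+mR=-168/17 → advance -1; mR−mL=-96/17 → turn -1·90°
n=5: pose=(6,-3,E); sL=60/13, sR=60/73; mL=-1800/949, mR=-5160/949; mL+mR=-6960/949 → advance -1; mR−mL=-3360/949 → turn -1·90°
n=6: pose=(5,-3,S); sL=15/13, sR=3/2; mL=9/52, mR=-69/26; mL+mR=-129/52 → advance -1; mR−mL=-147/52 → turn -1·90°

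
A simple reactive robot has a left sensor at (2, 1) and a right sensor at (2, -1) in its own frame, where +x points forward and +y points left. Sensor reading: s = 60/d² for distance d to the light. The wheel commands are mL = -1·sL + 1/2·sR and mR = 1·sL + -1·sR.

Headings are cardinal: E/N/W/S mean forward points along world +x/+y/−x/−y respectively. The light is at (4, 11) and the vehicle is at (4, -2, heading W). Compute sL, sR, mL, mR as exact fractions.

left sensor world pos  = (2, -3); dL² = 200
right sensor world pos = (2, -1); dR² = 148
sL = 60/200 = 3/10
sR = 60/148 = 15/37
mL = -1·sL + 1/2·sR = -18/185
mR = 1·sL + -1·sR = -39/370

3/10 15/37 -18/185 -39/370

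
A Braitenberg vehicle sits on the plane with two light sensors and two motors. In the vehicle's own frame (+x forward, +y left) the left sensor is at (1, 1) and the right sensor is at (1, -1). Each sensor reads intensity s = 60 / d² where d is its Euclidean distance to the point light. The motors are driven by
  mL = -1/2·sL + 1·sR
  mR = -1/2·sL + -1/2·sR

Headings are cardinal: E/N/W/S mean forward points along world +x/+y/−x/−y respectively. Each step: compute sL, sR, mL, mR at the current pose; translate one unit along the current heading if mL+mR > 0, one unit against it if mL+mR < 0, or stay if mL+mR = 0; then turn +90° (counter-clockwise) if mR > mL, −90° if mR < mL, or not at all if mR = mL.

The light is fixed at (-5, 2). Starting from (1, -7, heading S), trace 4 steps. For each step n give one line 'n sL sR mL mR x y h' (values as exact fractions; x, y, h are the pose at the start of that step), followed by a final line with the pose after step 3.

n=0: pose=(1,-7,S); sL=60/149, sR=12/25; mL=1038/3725, mR=-1644/3725; mL+mR=-606/3725 → advance -1; mR−mL=-18/25 → turn -1·90°
n=1: pose=(1,-6,W); sL=30/53, sR=30/37; mL=1035/1961, mR=-1350/1961; mL+mR=-315/1961 → advance -1; mR−mL=-45/37 → turn -1·90°
n=2: pose=(2,-6,N); sL=12/17, sR=60/113; mL=342/1921, mR=-1188/1921; mL+mR=-846/1921 → advance -1; mR−mL=-90/113 → turn -1·90°
n=3: pose=(2,-7,E); sL=15/32, sR=15/41; mL=345/2624, mR=-1095/2624; mL+mR=-375/1312 → advance -1; mR−mL=-45/82 → turn -1·90°

0 60/149 12/25 1038/3725 -1644/3725 1 -7 S
1 30/53 30/37 1035/1961 -1350/1961 1 -6 W
2 12/17 60/113 342/1921 -1188/1921 2 -6 N
3 15/32 15/41 345/2624 -1095/2624 2 -7 E
final 1 -7 S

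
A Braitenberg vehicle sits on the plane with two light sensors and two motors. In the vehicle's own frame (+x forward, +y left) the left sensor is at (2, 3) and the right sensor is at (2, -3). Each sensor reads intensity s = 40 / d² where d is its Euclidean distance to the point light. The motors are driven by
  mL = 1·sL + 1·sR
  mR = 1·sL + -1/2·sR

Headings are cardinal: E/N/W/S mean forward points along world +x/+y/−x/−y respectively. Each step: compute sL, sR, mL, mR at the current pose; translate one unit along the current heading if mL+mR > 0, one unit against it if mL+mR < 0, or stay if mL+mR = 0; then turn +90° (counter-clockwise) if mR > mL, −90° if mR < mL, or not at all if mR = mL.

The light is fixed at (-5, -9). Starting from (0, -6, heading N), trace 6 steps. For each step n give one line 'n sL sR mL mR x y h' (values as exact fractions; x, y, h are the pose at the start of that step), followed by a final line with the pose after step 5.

n=0: pose=(0,-6,N); sL=40/29, sR=40/89; mL=4720/2581, mR=2980/2581; mL+mR=7700/2581 → advance +1; mR−mL=-60/89 → turn -1·90°
n=1: pose=(0,-5,E); sL=20/49, sR=4/5; mL=296/245, mR=2/245; mL+mR=298/245 → advance +1; mR−mL=-6/5 → turn -1·90°
n=2: pose=(1,-5,S); sL=8/17, sR=40/13; mL=784/221, mR=-236/221; mL+mR=548/221 → advance +1; mR−mL=-60/13 → turn -1·90°
n=3: pose=(1,-6,W); sL=5/2, sR=10/13; mL=85/26, mR=55/26; mL+mR=70/13 → advance +1; mR−mL=-15/13 → turn -1·90°
n=4: pose=(0,-6,N); sL=40/29, sR=40/89; mL=4720/2581, mR=2980/2581; mL+mR=7700/2581 → advance +1; mR−mL=-60/89 → turn -1·90°
n=5: pose=(0,-5,E); sL=20/49, sR=4/5; mL=296/245, mR=2/245; mL+mR=298/245 → advance +1; mR−mL=-6/5 → turn -1·90°

0 40/29 40/89 4720/2581 2980/2581 0 -6 N
1 20/49 4/5 296/245 2/245 0 -5 E
2 8/17 40/13 784/221 -236/221 1 -5 S
3 5/2 10/13 85/26 55/26 1 -6 W
4 40/29 40/89 4720/2581 2980/2581 0 -6 N
5 20/49 4/5 296/245 2/245 0 -5 E
final 1 -5 S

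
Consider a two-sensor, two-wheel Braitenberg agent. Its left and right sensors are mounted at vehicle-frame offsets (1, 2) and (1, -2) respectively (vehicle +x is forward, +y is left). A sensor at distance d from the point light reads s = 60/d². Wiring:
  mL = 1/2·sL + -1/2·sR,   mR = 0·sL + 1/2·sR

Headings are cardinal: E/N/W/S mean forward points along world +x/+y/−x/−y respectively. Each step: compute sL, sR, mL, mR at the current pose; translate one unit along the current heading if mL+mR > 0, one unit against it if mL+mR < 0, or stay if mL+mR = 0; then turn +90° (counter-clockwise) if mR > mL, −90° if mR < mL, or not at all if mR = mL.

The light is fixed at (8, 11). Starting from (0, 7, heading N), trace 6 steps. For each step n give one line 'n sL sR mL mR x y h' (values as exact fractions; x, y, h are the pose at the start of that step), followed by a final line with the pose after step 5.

0 60/109 4/3 -128/327 2/3 0 7 N
1 30/53 30/41 -180/2173 15/41 0 8 W
2 12/13 60/137 432/1781 30/137 -1 8 S
3 15/34 15/26 -15/221 15/52 -1 7 W
4 60/89 60/169 2400/15041 30/169 -2 7 S
5 2/3 6/13 4/39 3/13 -2 6 E
final -1 6 N

n=0: pose=(0,7,N); sL=60/109, sR=4/3; mL=-128/327, mR=2/3; mL+mR=30/109 → advance +1; mR−mL=346/327 → turn +1·90°
n=1: pose=(0,8,W); sL=30/53, sR=30/41; mL=-180/2173, mR=15/41; mL+mR=15/53 → advance +1; mR−mL=975/2173 → turn +1·90°
n=2: pose=(-1,8,S); sL=12/13, sR=60/137; mL=432/1781, mR=30/137; mL+mR=6/13 → advance +1; mR−mL=-42/1781 → turn -1·90°
n=3: pose=(-1,7,W); sL=15/34, sR=15/26; mL=-15/221, mR=15/52; mL+mR=15/68 → advance +1; mR−mL=315/884 → turn +1·90°
n=4: pose=(-2,7,S); sL=60/89, sR=60/169; mL=2400/15041, mR=30/169; mL+mR=30/89 → advance +1; mR−mL=270/15041 → turn +1·90°
n=5: pose=(-2,6,E); sL=2/3, sR=6/13; mL=4/39, mR=3/13; mL+mR=1/3 → advance +1; mR−mL=5/39 → turn +1·90°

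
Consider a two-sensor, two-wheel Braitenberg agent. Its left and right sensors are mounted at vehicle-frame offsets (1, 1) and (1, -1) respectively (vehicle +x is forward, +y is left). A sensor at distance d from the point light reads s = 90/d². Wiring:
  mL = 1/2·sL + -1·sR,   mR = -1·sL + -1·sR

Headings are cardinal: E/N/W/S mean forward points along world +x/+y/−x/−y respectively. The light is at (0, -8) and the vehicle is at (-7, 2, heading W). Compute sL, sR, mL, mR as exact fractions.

left sensor world pos  = (-8, 1); dL² = 145
right sensor world pos = (-8, 3); dR² = 185
sL = 90/145 = 18/29
sR = 90/185 = 18/37
mL = 1/2·sL + -1·sR = -189/1073
mR = -1·sL + -1·sR = -1188/1073

18/29 18/37 -189/1073 -1188/1073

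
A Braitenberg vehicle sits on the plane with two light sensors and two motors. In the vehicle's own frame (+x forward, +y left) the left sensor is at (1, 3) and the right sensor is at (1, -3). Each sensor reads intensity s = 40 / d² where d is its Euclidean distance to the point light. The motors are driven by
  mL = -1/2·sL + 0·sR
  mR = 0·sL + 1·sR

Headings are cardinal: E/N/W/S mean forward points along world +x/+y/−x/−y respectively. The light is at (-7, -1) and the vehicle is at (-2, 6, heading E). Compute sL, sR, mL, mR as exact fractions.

left sensor world pos  = (-1, 9); dL² = 136
right sensor world pos = (-1, 3); dR² = 52
sL = 40/136 = 5/17
sR = 40/52 = 10/13
mL = -1/2·sL + 0·sR = -5/34
mR = 0·sL + 1·sR = 10/13

5/17 10/13 -5/34 10/13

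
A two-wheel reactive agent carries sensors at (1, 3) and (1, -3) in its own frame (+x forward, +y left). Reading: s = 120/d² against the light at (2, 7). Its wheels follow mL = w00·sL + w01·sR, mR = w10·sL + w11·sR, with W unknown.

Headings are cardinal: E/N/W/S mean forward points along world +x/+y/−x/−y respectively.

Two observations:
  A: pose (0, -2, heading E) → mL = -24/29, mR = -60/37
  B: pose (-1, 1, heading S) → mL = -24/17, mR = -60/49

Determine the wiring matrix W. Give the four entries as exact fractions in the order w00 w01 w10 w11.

0 -1 -1/2 0

obs A: pose=(0,-2,E) → sL=120/37, sR=24/29, mL=-24/29, mR=-60/37
obs B: pose=(-1,1,S) → sL=120/49, sR=24/17, mL=-24/17, mR=-60/49
sensor matrix S = [[120/37, 24/29], [120/49, 24/17]]; det S = 2280960/893809
solve [mL_A; mL_B] = S·[w00; w01] and [mR_A; mR_B] = S·[w10; w11]:
  w00 = 0, w01 = -1, w10 = -1/2, w11 = 0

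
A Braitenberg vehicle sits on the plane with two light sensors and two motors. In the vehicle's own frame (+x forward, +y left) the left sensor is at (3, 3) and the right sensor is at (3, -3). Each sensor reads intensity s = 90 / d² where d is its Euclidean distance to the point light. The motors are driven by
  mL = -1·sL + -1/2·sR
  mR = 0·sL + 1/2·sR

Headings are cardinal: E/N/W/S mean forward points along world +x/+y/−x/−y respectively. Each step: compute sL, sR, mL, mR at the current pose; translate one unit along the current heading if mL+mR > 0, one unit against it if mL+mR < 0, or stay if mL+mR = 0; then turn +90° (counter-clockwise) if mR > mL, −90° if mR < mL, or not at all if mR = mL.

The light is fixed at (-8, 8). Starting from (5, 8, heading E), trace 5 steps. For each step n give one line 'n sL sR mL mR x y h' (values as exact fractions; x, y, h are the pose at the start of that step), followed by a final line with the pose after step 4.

0 18/53 18/53 -27/53 9/53 5 8 E
1 1 5/13 -31/26 5/26 4 8 N
2 90/97 18/17 -2403/1649 9/17 4 7 W
3 45/136 45/58 -2835/3944 45/116 5 7 S
4 18/53 18/53 -27/53 9/53 5 8 E
final 4 8 N

n=0: pose=(5,8,E); sL=18/53, sR=18/53; mL=-27/53, mR=9/53; mL+mR=-18/53 → advance -1; mR−mL=36/53 → turn +1·90°
n=1: pose=(4,8,N); sL=1, sR=5/13; mL=-31/26, mR=5/26; mL+mR=-1 → advance -1; mR−mL=18/13 → turn +1·90°
n=2: pose=(4,7,W); sL=90/97, sR=18/17; mL=-2403/1649, mR=9/17; mL+mR=-90/97 → advance -1; mR−mL=3276/1649 → turn +1·90°
n=3: pose=(5,7,S); sL=45/136, sR=45/58; mL=-2835/3944, mR=45/116; mL+mR=-45/136 → advance -1; mR−mL=4365/3944 → turn +1·90°
n=4: pose=(5,8,E); sL=18/53, sR=18/53; mL=-27/53, mR=9/53; mL+mR=-18/53 → advance -1; mR−mL=36/53 → turn +1·90°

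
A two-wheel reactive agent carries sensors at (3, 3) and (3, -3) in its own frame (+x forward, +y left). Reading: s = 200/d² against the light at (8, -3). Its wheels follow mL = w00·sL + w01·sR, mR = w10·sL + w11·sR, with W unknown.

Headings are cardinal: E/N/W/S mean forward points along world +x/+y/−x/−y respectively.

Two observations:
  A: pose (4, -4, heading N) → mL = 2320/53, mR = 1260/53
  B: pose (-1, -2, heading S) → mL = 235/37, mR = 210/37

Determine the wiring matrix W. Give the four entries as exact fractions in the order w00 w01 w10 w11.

1 1 1 1/2

obs A: pose=(4,-4,N) → sL=200/53, sR=40, mL=2320/53, mR=1260/53
obs B: pose=(-1,-2,S) → sL=5, sR=50/37, mL=235/37, mR=210/37
sensor matrix S = [[200/53, 40], [5, 50/37]]; det S = -382200/1961
solve [mL_A; mL_B] = S·[w00; w01] and [mR_A; mR_B] = S·[w10; w11]:
  w00 = 1, w01 = 1, w10 = 1, w11 = 1/2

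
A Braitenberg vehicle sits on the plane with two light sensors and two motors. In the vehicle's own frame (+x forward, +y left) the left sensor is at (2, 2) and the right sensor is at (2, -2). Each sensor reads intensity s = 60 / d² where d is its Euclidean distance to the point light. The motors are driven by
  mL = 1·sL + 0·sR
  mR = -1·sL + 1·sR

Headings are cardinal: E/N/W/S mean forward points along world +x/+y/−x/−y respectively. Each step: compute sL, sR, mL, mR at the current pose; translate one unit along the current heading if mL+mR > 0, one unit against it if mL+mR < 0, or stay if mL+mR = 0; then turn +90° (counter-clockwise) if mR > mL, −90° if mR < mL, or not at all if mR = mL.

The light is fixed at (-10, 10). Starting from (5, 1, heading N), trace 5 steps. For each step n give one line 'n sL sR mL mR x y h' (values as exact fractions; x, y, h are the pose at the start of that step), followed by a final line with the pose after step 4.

0 30/109 30/169 30/109 -1800/18421 5 1 N
1 12/65 60/389 12/65 -768/25285 5 2 E
2 15/106 15/74 15/106 120/1961 6 2 S
3 60/317 12/49 60/317 864/15533 6 1 W
4 30/109 30/169 30/109 -1800/18421 5 1 N
final 5 2 E

n=0: pose=(5,1,N); sL=30/109, sR=30/169; mL=30/109, mR=-1800/18421; mL+mR=30/169 → advance +1; mR−mL=-6870/18421 → turn -1·90°
n=1: pose=(5,2,E); sL=12/65, sR=60/389; mL=12/65, mR=-768/25285; mL+mR=60/389 → advance +1; mR−mL=-5436/25285 → turn -1·90°
n=2: pose=(6,2,S); sL=15/106, sR=15/74; mL=15/106, mR=120/1961; mL+mR=15/74 → advance +1; mR−mL=-315/3922 → turn -1·90°
n=3: pose=(6,1,W); sL=60/317, sR=12/49; mL=60/317, mR=864/15533; mL+mR=12/49 → advance +1; mR−mL=-2076/15533 → turn -1·90°
n=4: pose=(5,1,N); sL=30/109, sR=30/169; mL=30/109, mR=-1800/18421; mL+mR=30/169 → advance +1; mR−mL=-6870/18421 → turn -1·90°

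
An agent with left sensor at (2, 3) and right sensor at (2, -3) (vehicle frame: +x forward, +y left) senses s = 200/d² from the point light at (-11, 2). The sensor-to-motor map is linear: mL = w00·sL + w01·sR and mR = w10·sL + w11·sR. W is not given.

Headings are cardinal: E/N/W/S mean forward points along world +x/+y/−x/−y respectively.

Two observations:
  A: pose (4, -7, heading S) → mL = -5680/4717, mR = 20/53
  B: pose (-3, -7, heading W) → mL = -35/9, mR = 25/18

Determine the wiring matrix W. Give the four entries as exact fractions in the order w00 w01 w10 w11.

obs A: pose=(4,-7,S) → sL=40/89, sR=40/53, mL=-5680/4717, mR=20/53
obs B: pose=(-3,-7,W) → sL=10/9, sR=25/9, mL=-35/9, mR=25/18
sensor matrix S = [[40/89, 40/53], [10/9, 25/9]]; det S = 5800/14151
solve [mL_A; mL_B] = S·[w00; w01] and [mR_A; mR_B] = S·[w10; w11]:
  w00 = -1, w01 = -1, w10 = 0, w11 = 1/2

-1 -1 0 1/2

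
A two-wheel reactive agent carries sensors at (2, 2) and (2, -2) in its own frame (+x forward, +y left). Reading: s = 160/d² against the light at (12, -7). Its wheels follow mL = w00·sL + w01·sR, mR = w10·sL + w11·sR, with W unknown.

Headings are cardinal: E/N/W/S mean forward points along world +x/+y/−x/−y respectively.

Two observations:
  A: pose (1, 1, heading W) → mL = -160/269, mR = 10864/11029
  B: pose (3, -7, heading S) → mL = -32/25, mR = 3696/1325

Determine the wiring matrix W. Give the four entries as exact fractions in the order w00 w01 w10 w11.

0 -1 1/2 1

obs A: pose=(1,1,W) → sL=32/41, sR=160/269, mL=-160/269, mR=10864/11029
obs B: pose=(3,-7,S) → sL=160/53, sR=32/25, mL=-32/25, mR=3696/1325
sensor matrix S = [[32/41, 160/269], [160/53, 32/25]]; det S = -11640832/14613425
solve [mL_A; mL_B] = S·[w00; w01] and [mR_A; mR_B] = S·[w10; w11]:
  w00 = 0, w01 = -1, w10 = 1/2, w11 = 1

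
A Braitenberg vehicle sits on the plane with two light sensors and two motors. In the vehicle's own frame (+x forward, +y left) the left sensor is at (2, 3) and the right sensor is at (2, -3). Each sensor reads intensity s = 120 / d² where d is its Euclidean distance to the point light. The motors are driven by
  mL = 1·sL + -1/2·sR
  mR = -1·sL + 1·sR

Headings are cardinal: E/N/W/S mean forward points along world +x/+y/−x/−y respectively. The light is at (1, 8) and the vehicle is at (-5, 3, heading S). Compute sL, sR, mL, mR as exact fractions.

60/29 12/13 606/377 -432/377

left sensor world pos  = (-2, 1); dL² = 58
right sensor world pos = (-8, 1); dR² = 130
sL = 120/58 = 60/29
sR = 120/130 = 12/13
mL = 1·sL + -1/2·sR = 606/377
mR = -1·sL + 1·sR = -432/377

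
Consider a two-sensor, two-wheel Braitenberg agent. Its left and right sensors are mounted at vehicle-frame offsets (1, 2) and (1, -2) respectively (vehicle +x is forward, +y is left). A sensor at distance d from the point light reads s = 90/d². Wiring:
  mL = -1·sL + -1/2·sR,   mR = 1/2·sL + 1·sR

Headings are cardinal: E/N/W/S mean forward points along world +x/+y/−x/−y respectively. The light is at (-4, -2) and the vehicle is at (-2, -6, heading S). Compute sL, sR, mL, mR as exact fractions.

left sensor world pos  = (0, -7); dL² = 41
right sensor world pos = (-4, -7); dR² = 25
sL = 90/41 = 90/41
sR = 90/25 = 18/5
mL = -1·sL + -1/2·sR = -819/205
mR = 1/2·sL + 1·sR = 963/205

90/41 18/5 -819/205 963/205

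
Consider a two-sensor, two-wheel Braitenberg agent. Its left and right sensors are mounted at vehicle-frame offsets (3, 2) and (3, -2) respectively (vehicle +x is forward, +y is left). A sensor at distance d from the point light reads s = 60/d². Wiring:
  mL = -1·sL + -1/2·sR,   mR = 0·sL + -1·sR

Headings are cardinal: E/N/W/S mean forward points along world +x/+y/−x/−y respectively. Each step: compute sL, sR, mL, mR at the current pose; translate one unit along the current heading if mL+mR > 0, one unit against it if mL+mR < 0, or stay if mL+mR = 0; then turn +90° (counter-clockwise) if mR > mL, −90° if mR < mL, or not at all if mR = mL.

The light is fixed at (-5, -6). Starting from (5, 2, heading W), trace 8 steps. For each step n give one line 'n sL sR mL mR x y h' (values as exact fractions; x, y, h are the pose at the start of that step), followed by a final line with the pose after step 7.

n=0: pose=(5,2,W); sL=12/17, sR=60/149; mL=-2298/2533, mR=-60/149; mL+mR=-3318/2533 → advance -1; mR−mL=1278/2533 → turn +1·90°
n=1: pose=(6,2,S); sL=30/97, sR=30/53; mL=-3045/5141, mR=-30/53; mL+mR=-5955/5141 → advance -1; mR−mL=135/5141 → turn +1·90°
n=2: pose=(6,3,E); sL=60/317, sR=12/49; mL=-4842/15533, mR=-12/49; mL+mR=-8646/15533 → advance -1; mR−mL=1038/15533 → turn +1·90°
n=3: pose=(5,3,N); sL=15/52, sR=5/24; mL=-245/624, mR=-5/24; mL+mR=-125/208 → advance -1; mR−mL=115/624 → turn +1·90°
n=4: pose=(5,2,W); sL=12/17, sR=60/149; mL=-2298/2533, mR=-60/149; mL+mR=-3318/2533 → advance -1; mR−mL=1278/2533 → turn +1·90°
n=5: pose=(6,2,S); sL=30/97, sR=30/53; mL=-3045/5141, mR=-30/53; mL+mR=-5955/5141 → advance -1; mR−mL=135/5141 → turn +1·90°
n=6: pose=(6,3,E); sL=60/317, sR=12/49; mL=-4842/15533, mR=-12/49; mL+mR=-8646/15533 → advance -1; mR−mL=1038/15533 → turn +1·90°
n=7: pose=(5,3,N); sL=15/52, sR=5/24; mL=-245/624, mR=-5/24; mL+mR=-125/208 → advance -1; mR−mL=115/624 → turn +1·90°

0 12/17 60/149 -2298/2533 -60/149 5 2 W
1 30/97 30/53 -3045/5141 -30/53 6 2 S
2 60/317 12/49 -4842/15533 -12/49 6 3 E
3 15/52 5/24 -245/624 -5/24 5 3 N
4 12/17 60/149 -2298/2533 -60/149 5 2 W
5 30/97 30/53 -3045/5141 -30/53 6 2 S
6 60/317 12/49 -4842/15533 -12/49 6 3 E
7 15/52 5/24 -245/624 -5/24 5 3 N
final 5 2 W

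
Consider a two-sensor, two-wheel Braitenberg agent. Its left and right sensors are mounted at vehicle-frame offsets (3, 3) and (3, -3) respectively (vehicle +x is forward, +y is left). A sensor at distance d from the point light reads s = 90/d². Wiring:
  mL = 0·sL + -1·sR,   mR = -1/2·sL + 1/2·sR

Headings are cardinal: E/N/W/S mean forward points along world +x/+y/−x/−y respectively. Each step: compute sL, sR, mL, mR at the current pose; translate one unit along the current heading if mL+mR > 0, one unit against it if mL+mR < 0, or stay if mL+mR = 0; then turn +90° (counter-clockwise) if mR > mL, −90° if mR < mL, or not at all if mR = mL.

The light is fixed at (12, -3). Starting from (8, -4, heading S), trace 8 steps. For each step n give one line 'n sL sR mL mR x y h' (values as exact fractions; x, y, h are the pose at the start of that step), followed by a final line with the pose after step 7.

0 90/17 18/13 -18/13 -432/221 8 -4 S
1 45/29 45/29 -45/29 0 8 -3 W
2 10 2 -2 -4 9 -3 S
3 9/4 45/26 -45/26 -27/104 9 -2 W
4 18 90/29 -90/29 -216/29 10 -2 S
5 45/13 9/5 -9/5 -54/65 10 -1 W
6 18 90/17 -90/17 -108/17 11 -1 S
7 45/8 45/26 -45/26 -405/208 11 0 W
final 12 0 N

n=0: pose=(8,-4,S); sL=90/17, sR=18/13; mL=-18/13, mR=-432/221; mL+mR=-738/221 → advance -1; mR−mL=-126/221 → turn -1·90°
n=1: pose=(8,-3,W); sL=45/29, sR=45/29; mL=-45/29, mR=0; mL+mR=-45/29 → advance -1; mR−mL=45/29 → turn +1·90°
n=2: pose=(9,-3,S); sL=10, sR=2; mL=-2, mR=-4; mL+mR=-6 → advance -1; mR−mL=-2 → turn -1·90°
n=3: pose=(9,-2,W); sL=9/4, sR=45/26; mL=-45/26, mR=-27/104; mL+mR=-207/104 → advance -1; mR−mL=153/104 → turn +1·90°
n=4: pose=(10,-2,S); sL=18, sR=90/29; mL=-90/29, mR=-216/29; mL+mR=-306/29 → advance -1; mR−mL=-126/29 → turn -1·90°
n=5: pose=(10,-1,W); sL=45/13, sR=9/5; mL=-9/5, mR=-54/65; mL+mR=-171/65 → advance -1; mR−mL=63/65 → turn +1·90°
n=6: pose=(11,-1,S); sL=18, sR=90/17; mL=-90/17, mR=-108/17; mL+mR=-198/17 → advance -1; mR−mL=-18/17 → turn -1·90°
n=7: pose=(11,0,W); sL=45/8, sR=45/26; mL=-45/26, mR=-405/208; mL+mR=-765/208 → advance -1; mR−mL=-45/208 → turn -1·90°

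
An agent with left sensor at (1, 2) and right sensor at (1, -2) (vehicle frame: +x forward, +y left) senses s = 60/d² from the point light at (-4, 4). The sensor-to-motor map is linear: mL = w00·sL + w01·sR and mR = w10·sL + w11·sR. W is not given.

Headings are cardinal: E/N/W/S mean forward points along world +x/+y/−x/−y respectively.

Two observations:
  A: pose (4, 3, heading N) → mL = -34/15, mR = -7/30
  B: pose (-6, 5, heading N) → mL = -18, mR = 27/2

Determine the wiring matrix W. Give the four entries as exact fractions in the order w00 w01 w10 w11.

-1 -1 -1/2 1

obs A: pose=(4,3,N) → sL=5/3, sR=3/5, mL=-34/15, mR=-7/30
obs B: pose=(-6,5,N) → sL=3, sR=15, mL=-18, mR=27/2
sensor matrix S = [[5/3, 3/5], [3, 15]]; det S = 116/5
solve [mL_A; mL_B] = S·[w00; w01] and [mR_A; mR_B] = S·[w10; w11]:
  w00 = -1, w01 = -1, w10 = -1/2, w11 = 1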